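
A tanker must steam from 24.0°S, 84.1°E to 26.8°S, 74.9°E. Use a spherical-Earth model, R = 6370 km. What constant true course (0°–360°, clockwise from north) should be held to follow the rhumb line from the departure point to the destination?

Δψ = ln[tan(π/4+φ₂/2)/tan(π/4+φ₁/2)] = -0.0541
Δλ = -0.1606 rad (taken the short way round)
course = atan2(Δλ, Δψ) = 251.38°

251.4°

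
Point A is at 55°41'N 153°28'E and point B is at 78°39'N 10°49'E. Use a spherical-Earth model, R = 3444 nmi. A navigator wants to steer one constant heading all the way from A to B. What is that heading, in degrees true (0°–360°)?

Δψ = ln[tan(π/4+φ₂/2)/tan(π/4+φ₁/2)] = +1.1337
Δλ = -2.4897 rad (taken the short way round)
course = atan2(Δλ, Δψ) = 294.48°

294.5°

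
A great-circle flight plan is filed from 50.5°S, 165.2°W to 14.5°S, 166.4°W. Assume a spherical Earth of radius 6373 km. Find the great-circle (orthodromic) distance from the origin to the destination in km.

4006 km

cos σ = sin φ₁ sin φ₂ + cos φ₁ cos φ₂ cos Δλ
      = sin(-50.50°)sin(-14.50°) + cos(-50.50°)cos(-14.50°)cos(-1.20°) = 0.8089
σ = 36.013° → d = Rσ = 6373·0.62855 = 4006 km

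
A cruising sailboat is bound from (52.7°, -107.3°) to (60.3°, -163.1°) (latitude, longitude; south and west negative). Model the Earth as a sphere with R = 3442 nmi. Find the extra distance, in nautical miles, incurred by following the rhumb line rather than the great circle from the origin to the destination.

53 nmi

Great circle: cos σ = sin φ₁ sin φ₂ + cos φ₁ cos φ₂ cos Δλ,  σ = 0.5360 rad → d_gc = 1845.1 nmi
Rhumb line: Δψ = +0.2413, q = Δφ/Δψ = 0.5497, d_rh = R√(Δφ²+q²Δλ²) = 1898.3 nmi
Excess = 1898.3 − 1845.1 = 53.2 ≈ 53 nmi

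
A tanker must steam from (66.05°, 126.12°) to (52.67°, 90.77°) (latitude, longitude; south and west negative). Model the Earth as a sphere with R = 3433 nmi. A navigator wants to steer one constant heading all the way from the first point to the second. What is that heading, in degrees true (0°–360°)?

233.0°

Δψ = ln[tan(π/4+φ₂/2)/tan(π/4+φ₁/2)] = -0.4654
Δλ = -0.6170 rad (taken the short way round)
course = atan2(Δλ, Δψ) = 232.97°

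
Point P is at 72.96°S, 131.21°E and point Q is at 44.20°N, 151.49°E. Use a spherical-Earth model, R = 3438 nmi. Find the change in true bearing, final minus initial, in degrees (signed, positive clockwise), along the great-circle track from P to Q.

-9.7°

Initial bearing θ₁ = atan2(sin Δλ cos φ₂, cos φ₁ sin φ₂ − sin φ₁ cos φ₂ cos Δλ) = 16.35°
Final bearing θ₂ = (initial bearing from the destination back to the start) + 180° = 6.61°
Δθ = θ₂ − θ₁ = -9.7°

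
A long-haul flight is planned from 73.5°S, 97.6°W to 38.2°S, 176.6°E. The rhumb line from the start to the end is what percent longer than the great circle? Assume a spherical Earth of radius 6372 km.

Great circle: σ = 0.9156 rad → d_gc = Rσ = 5834.4 km
Rhumb: Δφ = +0.6161, Δλ = -1.4975, Δψ = +1.2086, q = Δφ/Δψ = 0.5097 → d_rh = R√(Δφ²+q²Δλ²) = 6250.6 km
Excess = (6250.6 − 5834.4) / 5834.4 = 416.2 / 5834.4 = 7.13% ≈ 7.1%

7.1%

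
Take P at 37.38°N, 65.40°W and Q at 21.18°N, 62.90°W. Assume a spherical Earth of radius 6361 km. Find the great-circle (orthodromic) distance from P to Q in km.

cos σ = sin φ₁ sin φ₂ + cos φ₁ cos φ₂ cos Δλ
      = sin(37.38°)sin(21.18°) + cos(37.38°)cos(21.18°)cos(2.50°) = 0.9596
σ = 16.344° → d = Rσ = 6361·0.28526 = 1815 km

1815 km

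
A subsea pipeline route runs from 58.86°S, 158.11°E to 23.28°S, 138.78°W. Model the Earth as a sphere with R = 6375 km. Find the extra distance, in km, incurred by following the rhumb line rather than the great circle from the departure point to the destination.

156 km

Great circle: cos σ = sin φ₁ sin φ₂ + cos φ₁ cos φ₂ cos Δλ,  σ = 0.9847 rad → d_gc = 6277.4 km
Rhumb line: Δψ = +0.8599, q = Δφ/Δψ = 0.7222, d_rh = R√(Δφ²+q²Δλ²) = 6433.5 km
Excess = 6433.5 − 6277.4 = 156.1 ≈ 156 km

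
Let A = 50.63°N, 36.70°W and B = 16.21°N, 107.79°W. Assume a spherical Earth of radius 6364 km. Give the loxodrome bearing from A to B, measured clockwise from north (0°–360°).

Δψ = ln[tan(π/4+φ₂/2)/tan(π/4+φ₁/2)] = -0.7411
Δλ = -1.2408 rad (taken the short way round)
course = atan2(Δλ, Δψ) = 239.15°

239.1°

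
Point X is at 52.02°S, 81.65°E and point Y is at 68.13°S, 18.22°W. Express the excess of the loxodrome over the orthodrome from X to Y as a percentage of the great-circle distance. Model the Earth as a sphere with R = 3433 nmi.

10.9%

Great circle: σ = 0.8063 rad → d_gc = Rσ = 2767.9 nmi
Rhumb: Δφ = -0.2812, Δλ = -1.7431, Δψ = -0.5773, q = Δφ/Δψ = 0.4871 → d_rh = R√(Δφ²+q²Δλ²) = 3070.2 nmi
Excess = (3070.2 − 2767.9) / 2767.9 = 302.3 / 2767.9 = 10.92% ≈ 10.9%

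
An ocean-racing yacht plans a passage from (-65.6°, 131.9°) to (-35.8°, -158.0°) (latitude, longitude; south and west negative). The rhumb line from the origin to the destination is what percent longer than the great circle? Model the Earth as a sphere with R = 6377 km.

Great circle: σ = 0.8675 rad → d_gc = Rσ = 5531.9 km
Rhumb: Δφ = +0.5201, Δλ = +1.2235, Δψ = +0.8615, q = Δφ/Δψ = 0.6037 → d_rh = R√(Δφ²+q²Δλ²) = 5760.7 km
Excess = (5760.7 − 5531.9) / 5531.9 = 228.8 / 5531.9 = 4.14% ≈ 4.1%

4.1%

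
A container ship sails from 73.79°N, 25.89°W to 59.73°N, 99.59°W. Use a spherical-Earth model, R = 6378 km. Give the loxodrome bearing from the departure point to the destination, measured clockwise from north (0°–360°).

243.5°

Δψ = ln[tan(π/4+φ₂/2)/tan(π/4+φ₁/2)] = -0.6415
Δλ = -1.2863 rad (taken the short way round)
course = atan2(Δλ, Δψ) = 243.49°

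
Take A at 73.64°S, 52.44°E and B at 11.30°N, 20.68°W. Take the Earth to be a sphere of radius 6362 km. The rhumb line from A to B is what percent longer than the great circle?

2.8%

Great circle: σ = 1.6788 rad → d_gc = Rσ = 10680.6 km
Rhumb: Δφ = +1.4825, Δλ = -1.2762, Δψ = +2.1382, q = Δφ/Δψ = 0.6933 → d_rh = R√(Δφ²+q²Δλ²) = 10983.7 km
Excess = (10983.7 − 10680.6) / 10680.6 = 303.1 / 10680.6 = 2.84% ≈ 2.8%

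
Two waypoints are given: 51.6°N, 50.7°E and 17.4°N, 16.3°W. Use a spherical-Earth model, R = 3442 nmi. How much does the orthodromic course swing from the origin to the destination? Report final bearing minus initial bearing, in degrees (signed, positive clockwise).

-42.8°

Initial bearing θ₁ = atan2(sin Δλ cos φ₂, cos φ₁ sin φ₂ − sin φ₁ cos φ₂ cos Δλ) = 263.09°
Final bearing θ₂ = (initial bearing from the destination back to the start) + 180° = 220.26°
Δθ = θ₂ − θ₁ = -42.8°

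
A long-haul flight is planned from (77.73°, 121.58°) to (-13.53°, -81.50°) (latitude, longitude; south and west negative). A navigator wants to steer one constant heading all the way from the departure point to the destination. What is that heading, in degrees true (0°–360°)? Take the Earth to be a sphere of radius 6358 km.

132.0°

Δψ = ln[tan(π/4+φ₂/2)/tan(π/4+φ₁/2)] = -2.4688
Δλ = +2.7388 rad (taken the short way round)
course = atan2(Δλ, Δψ) = 132.03°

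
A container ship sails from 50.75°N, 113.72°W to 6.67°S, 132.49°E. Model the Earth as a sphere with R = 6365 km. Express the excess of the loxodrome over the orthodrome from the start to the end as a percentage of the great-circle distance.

4.2%

Great circle: σ = 1.9214 rad → d_gc = Rσ = 12229.6 km
Rhumb: Δφ = -1.0022, Δλ = -1.9860, Δψ = -1.1479, q = Δφ/Δψ = 0.8731 → d_rh = R√(Δφ²+q²Δλ²) = 12747.1 km
Excess = (12747.1 − 12229.6) / 12229.6 = 517.5 / 12229.6 = 4.23% ≈ 4.2%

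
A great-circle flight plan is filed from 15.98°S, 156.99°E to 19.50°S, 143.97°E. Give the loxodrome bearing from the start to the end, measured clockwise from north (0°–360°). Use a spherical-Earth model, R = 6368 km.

254.2°

Meridional parts: M(φ₁)=-0.2826, M(φ₂)=-0.3471 → ΔM = -0.0645;  Δλ = -0.2272 rad
tan C = Δλ / ΔM = +3.5223 → C = 254.15°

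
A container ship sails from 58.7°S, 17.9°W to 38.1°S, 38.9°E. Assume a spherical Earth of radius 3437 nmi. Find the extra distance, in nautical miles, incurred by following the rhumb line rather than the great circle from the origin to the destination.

61 nmi

Great circle: cos σ = sin φ₁ sin φ₂ + cos φ₁ cos φ₂ cos Δλ,  σ = 0.7211 rad → d_gc = 2478.4 nmi
Rhumb line: Δψ = +0.5522, q = Δφ/Δψ = 0.6511, d_rh = R√(Δφ²+q²Δλ²) = 2539.3 nmi
Excess = 2539.3 − 2478.4 = 60.9 ≈ 61 nmi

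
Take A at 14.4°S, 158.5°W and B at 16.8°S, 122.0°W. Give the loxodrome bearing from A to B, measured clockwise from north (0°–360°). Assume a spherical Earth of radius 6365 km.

93.9°

Meridional parts: M(φ₁)=-0.2540, M(φ₂)=-0.2975 → ΔM = -0.0435;  Δλ = +0.6370 rad
tan C = Δλ / ΔM = -14.6469 → C = 93.91°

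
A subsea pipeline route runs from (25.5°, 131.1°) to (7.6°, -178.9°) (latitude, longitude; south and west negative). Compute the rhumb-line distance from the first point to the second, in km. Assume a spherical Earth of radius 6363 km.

5658 km

Δψ = ln[tan(π/4+φ₂/2)/tan(π/4+φ₁/2)] = -0.3275;  Δφ = -0.3124 rad,  Δλ = +0.8727 rad
q = Δφ/Δψ = 0.9540
d = R·√(Δφ² + q²Δλ²) = 6363·0.88919 = 5658 km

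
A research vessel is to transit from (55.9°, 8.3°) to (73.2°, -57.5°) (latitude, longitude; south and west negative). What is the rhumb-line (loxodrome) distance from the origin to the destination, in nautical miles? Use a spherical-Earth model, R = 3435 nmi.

Δψ = ln[tan(π/4+φ₂/2)/tan(π/4+φ₁/2)] = +0.7309;  Δφ = +0.3019 rad,  Δλ = -1.1484 rad
q = Δφ/Δψ = 0.4131
d = R·√(Δφ² + q²Δλ²) = 3435·0.56238 = 1932 nmi

1932 nmi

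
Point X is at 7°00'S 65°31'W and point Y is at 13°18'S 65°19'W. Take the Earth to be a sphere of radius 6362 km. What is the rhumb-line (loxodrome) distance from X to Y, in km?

Rhumb course C = atan2(Δλ, Δψ) with Δψ = ln[tan(π/4+φ₂/2)/tan(π/4+φ₁/2)] = -0.1118, Δλ = +0.0035 → C = 178.21°
d = R·|Δφ| / |cos C| = 6362·0.10996 / 0.99951 = 700 km

700 km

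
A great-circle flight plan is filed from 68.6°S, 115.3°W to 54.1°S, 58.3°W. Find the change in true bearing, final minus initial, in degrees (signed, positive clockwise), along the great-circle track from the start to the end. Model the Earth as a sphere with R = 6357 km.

At departure: θ₁ = atan2(sin Δλ cos φ₂, cos φ₁ sin φ₂ − sin φ₁ cos φ₂ cos Δλ) = 89.79°
At arrival: θ₂ = atan2(sin Δλ cos φ₁, −cos φ₂ sin φ₁ + sin φ₂ cos φ₁ cos Δλ) = 38.48°
Δθ = θ₂ − θ₁ = -51.3°

-51.3°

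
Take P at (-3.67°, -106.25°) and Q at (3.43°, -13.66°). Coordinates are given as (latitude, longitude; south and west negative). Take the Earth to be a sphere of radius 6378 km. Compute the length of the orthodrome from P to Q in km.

Haversine: a = sin²(Δφ/2)+cos φ₁ cos φ₂ sin²(Δλ/2) = 0.52442;  σ = 2·atan2(√a,√(1−a))
σ = 92.800° → d = Rσ = 6378·1.61966 = 10330 km

10330 km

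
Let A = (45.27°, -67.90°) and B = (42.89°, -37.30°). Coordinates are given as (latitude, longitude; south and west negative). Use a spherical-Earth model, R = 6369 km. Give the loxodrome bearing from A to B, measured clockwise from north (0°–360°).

Meridional parts: M(φ₁)=+0.8881, M(φ₂)=+0.8302 → ΔM = -0.0578;  Δλ = +0.5341 rad
tan C = Δλ / ΔM = -9.2343 → C = 96.18°

96.2°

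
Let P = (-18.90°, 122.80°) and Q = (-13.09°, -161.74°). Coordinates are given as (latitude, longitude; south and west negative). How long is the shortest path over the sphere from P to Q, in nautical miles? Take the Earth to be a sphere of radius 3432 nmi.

4328 nmi

Haversine: a = sin²(Δφ/2)+cos φ₁ cos φ₂ sin²(Δλ/2) = 0.34765;  σ = 2·atan2(√a,√(1−a))
σ = 72.259° → d = Rσ = 3432·1.26116 = 4328 nmi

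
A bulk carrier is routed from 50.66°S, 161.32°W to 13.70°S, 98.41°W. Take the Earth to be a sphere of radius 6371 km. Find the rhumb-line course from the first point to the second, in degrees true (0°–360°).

54.4°

Δψ = ln[tan(π/4+φ₂/2)/tan(π/4+φ₁/2)] = +0.7873
Δλ = +1.0980 rad (taken the short way round)
course = atan2(Δλ, Δψ) = 54.36°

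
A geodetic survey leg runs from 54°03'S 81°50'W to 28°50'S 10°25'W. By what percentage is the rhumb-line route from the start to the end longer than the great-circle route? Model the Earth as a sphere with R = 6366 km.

Great circle: σ = 0.9833 rad → d_gc = Rσ = 6259.5 km
Rhumb: Δφ = +0.4401, Δλ = +1.2465, Δψ = +0.5997, q = Δφ/Δψ = 0.7338 → d_rh = R√(Δφ²+q²Δλ²) = 6462.0 km
Excess = (6462.0 − 6259.5) / 6259.5 = 202.5 / 6259.5 = 3.24% ≈ 3.2%

3.2%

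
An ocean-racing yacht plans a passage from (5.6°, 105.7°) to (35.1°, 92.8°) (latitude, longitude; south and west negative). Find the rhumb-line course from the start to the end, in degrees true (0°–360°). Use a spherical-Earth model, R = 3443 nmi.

Meridional parts: M(φ₁)=+0.0979, M(φ₂)=+0.6550 → ΔM = +0.5571;  Δλ = -0.2251 rad
tan C = Δλ / ΔM = -0.4042 → C = 337.99°

338.0°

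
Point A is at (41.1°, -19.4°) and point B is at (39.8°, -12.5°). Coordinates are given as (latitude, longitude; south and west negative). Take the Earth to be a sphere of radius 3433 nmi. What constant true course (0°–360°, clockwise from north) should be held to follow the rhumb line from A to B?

Meridional parts: M(φ₁)=+0.7882, M(φ₂)=+0.7584 → ΔM = -0.0298;  Δλ = +0.1204 rad
tan C = Δλ / ΔM = -4.0388 → C = 103.91°

103.9°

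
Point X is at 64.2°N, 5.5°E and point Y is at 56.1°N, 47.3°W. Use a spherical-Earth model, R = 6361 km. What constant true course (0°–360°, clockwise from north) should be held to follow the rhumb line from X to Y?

252.8°

Δψ = ln[tan(π/4+φ₂/2)/tan(π/4+φ₁/2)] = -0.2857
Δλ = -0.9215 rad (taken the short way round)
course = atan2(Δλ, Δψ) = 252.77°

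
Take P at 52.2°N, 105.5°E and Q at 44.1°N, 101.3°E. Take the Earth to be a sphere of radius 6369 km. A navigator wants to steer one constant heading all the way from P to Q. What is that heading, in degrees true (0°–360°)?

Meridional parts: M(φ₁)=+1.0718, M(φ₂)=+0.8593 → ΔM = -0.2125;  Δλ = -0.0733 rad
tan C = Δλ / ΔM = +0.3449 → C = 199.03°

199.0°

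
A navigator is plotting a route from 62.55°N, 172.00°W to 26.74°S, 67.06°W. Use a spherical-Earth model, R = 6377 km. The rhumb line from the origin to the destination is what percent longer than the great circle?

Great circle: σ = 2.1007 rad → d_gc = Rσ = 13395.9 km
Rhumb: Δφ = -1.5584, Δλ = +1.8315, Δψ = -1.8942, q = Δφ/Δψ = 0.8227 → d_rh = R√(Δφ²+q²Δλ²) = 13823.7 km
Excess = (13823.7 − 13395.9) / 13395.9 = 427.8 / 13395.9 = 3.19% ≈ 3.2%

3.2%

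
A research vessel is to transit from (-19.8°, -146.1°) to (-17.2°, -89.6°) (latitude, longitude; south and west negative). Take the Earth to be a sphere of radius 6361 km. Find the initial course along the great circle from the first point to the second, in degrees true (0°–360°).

97.1°

θ = atan2( sin Δλ·cos φ₂ ,  cos φ₁ sin φ₂ − sin φ₁ cos φ₂ cos Δλ )
  = atan2(+0.7966, -0.0996) = 97.13°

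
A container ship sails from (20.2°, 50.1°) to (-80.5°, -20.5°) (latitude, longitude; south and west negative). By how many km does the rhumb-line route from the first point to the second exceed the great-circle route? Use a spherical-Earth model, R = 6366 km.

Great circle: cos σ = sin φ₁ sin φ₂ + cos φ₁ cos φ₂ cos Δλ,  σ = 1.8641 rad → d_gc = 11866.8 km
Rhumb line: Δψ = -2.8479, q = Δφ/Δψ = 0.6171, d_rh = R√(Δφ²+q²Δλ²) = 12190.9 km
Excess = 12190.9 − 11866.8 = 324.1 ≈ 324 km

324 km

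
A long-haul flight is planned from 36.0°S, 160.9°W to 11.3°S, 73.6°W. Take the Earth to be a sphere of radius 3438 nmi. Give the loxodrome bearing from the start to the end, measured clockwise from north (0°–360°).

Δψ = ln[tan(π/4+φ₂/2)/tan(π/4+φ₁/2)] = +0.4758
Δλ = +1.5237 rad (taken the short way round)
course = atan2(Δλ, Δψ) = 72.66°

72.7°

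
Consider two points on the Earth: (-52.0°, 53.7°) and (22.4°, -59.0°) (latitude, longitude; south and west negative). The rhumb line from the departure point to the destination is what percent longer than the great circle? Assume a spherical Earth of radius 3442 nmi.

Great circle: σ = 2.1176 rad → d_gc = Rσ = 7288.7 nmi
Rhumb: Δφ = +1.2985, Δλ = -1.9670, Δψ = +1.4675, q = Δφ/Δψ = 0.8849 → d_rh = R√(Δφ²+q²Δλ²) = 7474.5 nmi
Excess = (7474.5 − 7288.7) / 7288.7 = 185.8 / 7288.7 = 2.549% ≈ 2.5%

2.5%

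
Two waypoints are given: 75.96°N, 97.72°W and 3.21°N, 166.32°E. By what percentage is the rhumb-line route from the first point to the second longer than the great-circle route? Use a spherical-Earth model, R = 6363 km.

6.6%

Great circle: σ = 1.5416 rad → d_gc = Rσ = 9809.3 km
Rhumb: Δφ = -1.2697, Δλ = -1.6748, Δψ = -2.0384, q = Δφ/Δψ = 0.6229 → d_rh = R√(Δφ²+q²Δλ²) = 10456.6 km
Excess = (10456.6 − 9809.3) / 9809.3 = 647.3 / 9809.3 = 6.60% ≈ 6.6%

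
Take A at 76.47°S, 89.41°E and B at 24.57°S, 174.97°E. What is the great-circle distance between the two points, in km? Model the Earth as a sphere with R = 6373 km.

cos σ = sin φ₁ sin φ₂ + cos φ₁ cos φ₂ cos Δλ
      = sin(-76.47°)sin(-24.57°) + cos(-76.47°)cos(-24.57°)cos(85.56°) = 0.4207
σ = 65.119° → d = Rσ = 6373·1.13654 = 7243 km

7243 km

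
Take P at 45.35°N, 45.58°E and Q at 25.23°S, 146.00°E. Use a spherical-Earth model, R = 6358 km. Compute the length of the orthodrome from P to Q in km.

Haversine: a = sin²(Δφ/2)+cos φ₁ cos φ₂ sin²(Δλ/2) = 0.70911;  σ = 2·atan2(√a,√(1−a))
σ = 114.722° → d = Rσ = 6358·2.00228 = 12731 km

12731 km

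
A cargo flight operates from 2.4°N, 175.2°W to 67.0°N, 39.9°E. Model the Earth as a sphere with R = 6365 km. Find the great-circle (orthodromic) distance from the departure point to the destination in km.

Haversine: a = sin²(Δφ/2)+cos φ₁ cos φ₂ sin²(Δλ/2) = 0.64042;  σ = 2·atan2(√a,√(1−a))
σ = 106.311° → d = Rσ = 6365·1.85548 = 11810 km

11810 km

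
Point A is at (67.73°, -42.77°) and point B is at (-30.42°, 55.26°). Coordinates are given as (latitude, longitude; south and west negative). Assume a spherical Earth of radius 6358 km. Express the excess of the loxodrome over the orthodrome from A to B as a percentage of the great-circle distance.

Great circle: σ = 2.1109 rad → d_gc = Rσ = 13421.0 km
Rhumb: Δφ = -1.7130, Δλ = +1.7109, Δψ = -2.1832, q = Δφ/Δψ = 0.7846 → d_rh = R√(Δφ²+q²Δλ²) = 13837.6 km
Excess = (13837.6 − 13421.0) / 13421.0 = 416.6 / 13421.0 = 3.10% ≈ 3.1%

3.1%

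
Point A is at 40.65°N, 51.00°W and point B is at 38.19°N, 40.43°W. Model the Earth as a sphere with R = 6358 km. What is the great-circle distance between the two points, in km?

Haversine: a = sin²(Δφ/2)+cos φ₁ cos φ₂ sin²(Δλ/2) = 0.00552;  σ = 2·atan2(√a,√(1−a))
σ = 8.522° → d = Rσ = 6358·0.14873 = 946 km

946 km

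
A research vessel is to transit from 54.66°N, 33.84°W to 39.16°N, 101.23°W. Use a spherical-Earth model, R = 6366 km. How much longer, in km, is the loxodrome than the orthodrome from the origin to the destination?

175 km

Great circle: cos σ = sin φ₁ sin φ₂ + cos φ₁ cos φ₂ cos Δλ,  σ = 0.8127 rad → d_gc = 5173.5 km
Rhumb line: Δψ = -0.4000, q = Δφ/Δψ = 0.6762, d_rh = R√(Δφ²+q²Δλ²) = 5348.2 km
Excess = 5348.2 − 5173.5 = 174.7 ≈ 175 km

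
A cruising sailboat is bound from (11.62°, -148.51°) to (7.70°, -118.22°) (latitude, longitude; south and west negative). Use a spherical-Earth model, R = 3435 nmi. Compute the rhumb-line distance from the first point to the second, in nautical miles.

1805 nmi

Rhumb course C = atan2(Δλ, Δψ) with Δψ = ln[tan(π/4+φ₂/2)/tan(π/4+φ₁/2)] = -0.0694, Δλ = +0.5287 → C = 97.48°
d = R·|Δφ| / |cos C| = 3435·0.06842 / 0.13019 = 1805 nmi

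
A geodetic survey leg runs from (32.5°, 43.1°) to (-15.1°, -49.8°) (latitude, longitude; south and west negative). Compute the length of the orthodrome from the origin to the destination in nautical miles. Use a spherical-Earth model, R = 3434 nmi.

6020 nmi

cos σ = sin φ₁ sin φ₂ + cos φ₁ cos φ₂ cos Δλ
      = sin(32.50°)sin(-15.10°) + cos(32.50°)cos(-15.10°)cos(-92.90°) = -0.1812
σ = 100.438° → d = Rσ = 3434·1.75297 = 6020 nmi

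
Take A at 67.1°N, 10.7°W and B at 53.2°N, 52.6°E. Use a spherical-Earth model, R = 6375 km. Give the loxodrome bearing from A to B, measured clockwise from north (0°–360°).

114.2°

Δψ = ln[tan(π/4+φ₂/2)/tan(π/4+φ₁/2)] = -0.4962
Δλ = +1.1048 rad (taken the short way round)
course = atan2(Δλ, Δψ) = 114.18°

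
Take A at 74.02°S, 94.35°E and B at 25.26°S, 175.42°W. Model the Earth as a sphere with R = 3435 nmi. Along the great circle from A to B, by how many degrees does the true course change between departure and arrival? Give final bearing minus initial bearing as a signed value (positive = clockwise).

At departure: θ₁ = atan2(sin Δλ cos φ₂, cos φ₁ sin φ₂ − sin φ₁ cos φ₂ cos Δλ) = 97.62°
At arrival: θ₂ = atan2(sin Δλ cos φ₁, −cos φ₂ sin φ₁ + sin φ₂ cos φ₁ cos Δλ) = 17.56°
Δθ = θ₂ − θ₁ = -80.1°

-80.1°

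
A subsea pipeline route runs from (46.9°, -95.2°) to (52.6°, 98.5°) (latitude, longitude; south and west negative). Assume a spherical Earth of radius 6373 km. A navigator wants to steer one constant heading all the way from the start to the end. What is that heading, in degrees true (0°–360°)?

273.0°

Meridional parts: M(φ₁)=+0.9291, M(φ₂)=+1.0833 → ΔM = +0.1542;  Δλ = -2.9025 rad
tan C = Δλ / ΔM = -18.8214 → C = 273.04°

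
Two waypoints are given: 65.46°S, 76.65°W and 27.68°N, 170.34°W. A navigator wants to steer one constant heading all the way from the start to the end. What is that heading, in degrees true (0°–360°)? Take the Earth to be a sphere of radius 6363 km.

Meridional parts: M(φ₁)=-1.5256, M(φ₂)=+0.5031 → ΔM = +2.0287;  Δλ = -1.6352 rad
tan C = Δλ / ΔM = -0.8060 → C = 321.13°

321.1°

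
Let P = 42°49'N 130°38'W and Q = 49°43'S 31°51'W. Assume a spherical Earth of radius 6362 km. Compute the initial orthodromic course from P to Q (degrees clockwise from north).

θ = atan2( sin Δλ·cos φ₂ ,  cos φ₁ sin φ₂ − sin φ₁ cos φ₂ cos Δλ )
  = atan2(+0.6390, -0.4925) = 127.62°

127.6°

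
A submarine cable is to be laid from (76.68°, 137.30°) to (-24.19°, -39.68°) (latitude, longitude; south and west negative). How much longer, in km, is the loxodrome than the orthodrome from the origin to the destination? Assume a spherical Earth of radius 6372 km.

3309 km

Great circle: cos σ = sin φ₁ sin φ₂ + cos φ₁ cos φ₂ cos Δλ,  σ = 2.2251 rad → d_gc = 14178.3 km
Rhumb line: Δψ = -2.5829, q = Δφ/Δψ = 0.6816, d_rh = R√(Δφ²+q²Δλ²) = 17487.7 km
Excess = 17487.7 − 14178.3 = 3309.4 ≈ 3309 km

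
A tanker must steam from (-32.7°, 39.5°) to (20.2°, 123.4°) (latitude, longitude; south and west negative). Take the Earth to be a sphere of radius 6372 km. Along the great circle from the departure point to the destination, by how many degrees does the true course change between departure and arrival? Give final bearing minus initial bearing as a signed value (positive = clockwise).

-12.5°

Initial bearing θ₁ = atan2(sin Δλ cos φ₂, cos φ₁ sin φ₂ − sin φ₁ cos φ₂ cos Δλ) = 69.74°
Final bearing θ₂ = (initial bearing from the destination back to the start) + 180° = 57.27°
Δθ = θ₂ − θ₁ = -12.5°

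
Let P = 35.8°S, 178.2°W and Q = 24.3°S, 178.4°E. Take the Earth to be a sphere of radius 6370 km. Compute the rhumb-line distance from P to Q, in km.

Rhumb course C = atan2(Δλ, Δψ) with Δψ = ln[tan(π/4+φ₂/2)/tan(π/4+φ₁/2)] = +0.2325, Δλ = -0.0593 → C = 345.68°
d = R·|Δφ| / |cos C| = 6370·0.20071 / 0.96895 = 1320 km

1320 km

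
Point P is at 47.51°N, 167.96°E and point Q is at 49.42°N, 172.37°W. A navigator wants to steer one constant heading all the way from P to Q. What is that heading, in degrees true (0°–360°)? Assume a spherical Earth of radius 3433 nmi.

81.7°

Meridional parts: M(φ₁)=+0.9447, M(φ₂)=+0.9950 → ΔM = +0.0503;  Δλ = +0.3433 rad
tan C = Δλ / ΔM = +6.8275 → C = 81.67°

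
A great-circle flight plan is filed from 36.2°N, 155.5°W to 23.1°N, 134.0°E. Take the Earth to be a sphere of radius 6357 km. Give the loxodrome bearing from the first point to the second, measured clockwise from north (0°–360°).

Δψ = ln[tan(π/4+φ₂/2)/tan(π/4+φ₁/2)] = -0.2640
Δλ = -1.2305 rad (taken the short way round)
course = atan2(Δλ, Δψ) = 257.89°

257.9°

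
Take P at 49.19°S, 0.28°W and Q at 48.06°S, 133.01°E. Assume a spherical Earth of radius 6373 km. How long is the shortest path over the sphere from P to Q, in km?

8311 km

cos σ = sin φ₁ sin φ₂ + cos φ₁ cos φ₂ cos Δλ
      = sin(-49.19°)sin(-48.06°) + cos(-49.19°)cos(-48.06°)cos(133.29°) = 0.2635
σ = 74.723° → d = Rσ = 6373·1.30416 = 8311 km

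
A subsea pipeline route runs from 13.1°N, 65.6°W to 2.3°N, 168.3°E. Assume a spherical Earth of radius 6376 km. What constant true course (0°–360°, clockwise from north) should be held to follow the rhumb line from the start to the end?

Δψ = ln[tan(π/4+φ₂/2)/tan(π/4+φ₁/2)] = -0.1905
Δλ = -2.2009 rad (taken the short way round)
course = atan2(Δλ, Δψ) = 265.05°

265.1°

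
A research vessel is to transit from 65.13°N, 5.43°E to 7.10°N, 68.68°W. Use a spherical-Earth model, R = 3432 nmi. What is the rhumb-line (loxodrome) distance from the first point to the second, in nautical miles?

Δψ = ln[tan(π/4+φ₂/2)/tan(π/4+φ₁/2)] = -1.3876;  Δφ = -1.0128 rad,  Δλ = -1.2935 rad
q = Δφ/Δψ = 0.7299
d = R·√(Δφ² + q²Δλ²) = 3432·1.38460 = 4752 nmi

4752 nmi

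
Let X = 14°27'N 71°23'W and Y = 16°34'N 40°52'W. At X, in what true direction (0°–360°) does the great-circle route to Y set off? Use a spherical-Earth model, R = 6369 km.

81.8°

θ = atan2( sin Δλ·cos φ₂ ,  cos φ₁ sin φ₂ − sin φ₁ cos φ₂ cos Δλ )
  = atan2(+0.4867, +0.0701) = 81.81°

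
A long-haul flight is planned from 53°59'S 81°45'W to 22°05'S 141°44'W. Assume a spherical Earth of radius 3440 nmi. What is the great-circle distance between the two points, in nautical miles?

Haversine: a = sin²(Δφ/2)+cos φ₁ cos φ₂ sin²(Δλ/2) = 0.21167;  σ = 2·atan2(√a,√(1−a))
σ = 54.783° → d = Rσ = 3440·0.95615 = 3289 nmi

3289 nmi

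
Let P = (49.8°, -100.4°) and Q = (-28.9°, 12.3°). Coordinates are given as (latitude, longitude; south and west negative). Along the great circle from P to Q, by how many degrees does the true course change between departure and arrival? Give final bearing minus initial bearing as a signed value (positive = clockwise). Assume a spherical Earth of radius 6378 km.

+38.8°

At departure: θ₁ = atan2(sin Δλ cos φ₂, cos φ₁ sin φ₂ − sin φ₁ cos φ₂ cos Δλ) = 93.82°
At arrival: θ₂ = atan2(sin Δλ cos φ₁, −cos φ₂ sin φ₁ + sin φ₂ cos φ₁ cos Δλ) = 132.64°
Δθ = θ₂ − θ₁ = +38.8°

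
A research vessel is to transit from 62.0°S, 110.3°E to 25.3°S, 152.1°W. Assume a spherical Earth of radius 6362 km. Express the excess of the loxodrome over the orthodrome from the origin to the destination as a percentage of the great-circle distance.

Great circle: σ = 1.2438 rad → d_gc = Rσ = 7913.1 km
Rhumb: Δφ = +0.6405, Δλ = +1.7034, Δψ = +0.9323, q = Δφ/Δψ = 0.6870 → d_rh = R√(Δφ²+q²Δλ²) = 8487.8 km
Excess = (8487.8 − 7913.1) / 7913.1 = 574.7 / 7913.1 = 7.26% ≈ 7.3%

7.3%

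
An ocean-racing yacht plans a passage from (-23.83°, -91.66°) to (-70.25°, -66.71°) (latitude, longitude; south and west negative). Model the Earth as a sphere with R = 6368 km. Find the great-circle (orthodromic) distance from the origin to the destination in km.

cos σ = sin φ₁ sin φ₂ + cos φ₁ cos φ₂ cos Δλ
      = sin(-23.83°)sin(-70.25°) + cos(-23.83°)cos(-70.25°)cos(24.95°) = 0.6605
σ = 48.660° → d = Rσ = 6368·0.84929 = 5408 km

5408 km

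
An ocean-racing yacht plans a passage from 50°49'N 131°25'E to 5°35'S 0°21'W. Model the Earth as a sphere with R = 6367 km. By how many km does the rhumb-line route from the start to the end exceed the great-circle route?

913 km

Great circle: cos σ = sin φ₁ sin φ₂ + cos φ₁ cos φ₂ cos Δλ,  σ = 2.0878 rad → d_gc = 13292.9 km
Rhumb line: Δψ = -1.1307, q = Δφ/Δψ = 0.8706, d_rh = R√(Δφ²+q²Δλ²) = 14205.5 km
Excess = 14205.5 − 13292.9 = 912.6 ≈ 913 km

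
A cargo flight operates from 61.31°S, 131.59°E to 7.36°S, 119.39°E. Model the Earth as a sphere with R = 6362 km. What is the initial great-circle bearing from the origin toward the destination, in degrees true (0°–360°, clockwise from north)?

N = sin Δλ·cos φ₂ = -0.2096;  D = cos φ₁ sin φ₂ − sin φ₁ cos φ₂ cos Δλ = +0.7889
initial course = atan2(N, D) = 345.12°

345.1°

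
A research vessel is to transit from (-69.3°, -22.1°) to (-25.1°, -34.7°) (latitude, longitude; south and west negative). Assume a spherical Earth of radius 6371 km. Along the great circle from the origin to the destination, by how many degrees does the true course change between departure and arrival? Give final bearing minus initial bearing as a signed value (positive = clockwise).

Initial bearing θ₁ = atan2(sin Δλ cos φ₂, cos φ₁ sin φ₂ − sin φ₁ cos φ₂ cos Δλ) = 343.73°
Final bearing θ₂ = (initial bearing from the destination back to the start) + 180° = 353.72°
Δθ = θ₂ − θ₁ = +10.0°

+10.0°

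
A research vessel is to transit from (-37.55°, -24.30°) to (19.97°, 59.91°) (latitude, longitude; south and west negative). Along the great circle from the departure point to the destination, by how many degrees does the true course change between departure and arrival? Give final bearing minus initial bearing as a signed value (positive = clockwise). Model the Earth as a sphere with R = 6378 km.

-17.9°

At departure: θ₁ = atan2(sin Δλ cos φ₂, cos φ₁ sin φ₂ − sin φ₁ cos φ₂ cos Δλ) = 70.64°
At arrival: θ₂ = atan2(sin Δλ cos φ₁, −cos φ₂ sin φ₁ + sin φ₂ cos φ₁ cos Δλ) = 52.74°
Δθ = θ₂ − θ₁ = -17.9°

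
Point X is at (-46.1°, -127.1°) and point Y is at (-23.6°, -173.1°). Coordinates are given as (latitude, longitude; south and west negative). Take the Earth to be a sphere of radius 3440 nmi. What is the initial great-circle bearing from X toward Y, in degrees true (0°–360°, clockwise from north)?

285.4°

θ = atan2( sin Δλ·cos φ₂ ,  cos φ₁ sin φ₂ − sin φ₁ cos φ₂ cos Δλ )
  = atan2(-0.6592, +0.1811) = 285.36°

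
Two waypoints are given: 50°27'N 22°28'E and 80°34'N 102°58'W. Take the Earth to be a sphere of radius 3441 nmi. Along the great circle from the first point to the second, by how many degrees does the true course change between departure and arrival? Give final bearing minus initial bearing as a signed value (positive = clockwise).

-122.6°

Initial bearing θ₁ = atan2(sin Δλ cos φ₂, cos φ₁ sin φ₂ − sin φ₁ cos φ₂ cos Δλ) = 349.22°
Final bearing θ₂ = (initial bearing from the destination back to the start) + 180° = 226.60°
Δθ = θ₂ − θ₁ = -122.6°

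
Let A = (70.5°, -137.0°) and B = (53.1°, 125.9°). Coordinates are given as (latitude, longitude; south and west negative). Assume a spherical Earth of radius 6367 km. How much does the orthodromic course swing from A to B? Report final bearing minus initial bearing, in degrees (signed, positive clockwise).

-90.5°

At departure: θ₁ = atan2(sin Δλ cos φ₂, cos φ₁ sin φ₂ − sin φ₁ cos φ₂ cos Δλ) = 299.49°
At arrival: θ₂ = atan2(sin Δλ cos φ₁, −cos φ₂ sin φ₁ + sin φ₂ cos φ₁ cos Δλ) = 208.94°
Δθ = θ₂ − θ₁ = -90.5°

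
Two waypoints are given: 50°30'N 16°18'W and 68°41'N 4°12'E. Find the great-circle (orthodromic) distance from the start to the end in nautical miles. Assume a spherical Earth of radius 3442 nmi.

Haversine: a = sin²(Δφ/2)+cos φ₁ cos φ₂ sin²(Δλ/2) = 0.03229;  σ = 2·atan2(√a,√(1−a))
σ = 20.704° → d = Rσ = 3442·0.36135 = 1244 nmi

1244 nmi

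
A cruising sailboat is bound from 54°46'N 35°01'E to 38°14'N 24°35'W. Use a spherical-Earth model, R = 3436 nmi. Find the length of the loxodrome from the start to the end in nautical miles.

2627 nmi

Δψ = ln[tan(π/4+φ₂/2)/tan(π/4+φ₁/2)] = -0.4240;  Δφ = -0.2886 rad,  Δλ = -1.0402 rad
q = Δφ/Δψ = 0.6806
d = R·√(Δφ² + q²Δλ²) = 3436·0.76450 = 2627 nmi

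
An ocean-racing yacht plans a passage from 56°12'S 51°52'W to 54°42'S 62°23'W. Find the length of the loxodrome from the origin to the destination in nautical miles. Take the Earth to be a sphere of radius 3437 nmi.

369 nmi

Rhumb course C = atan2(Δλ, Δψ) with Δψ = ln[tan(π/4+φ₂/2)/tan(π/4+φ₁/2)] = +0.0462, Δλ = -0.1836 → C = 284.12°
d = R·|Δφ| / |cos C| = 3437·0.02618 / 0.24394 = 369 nmi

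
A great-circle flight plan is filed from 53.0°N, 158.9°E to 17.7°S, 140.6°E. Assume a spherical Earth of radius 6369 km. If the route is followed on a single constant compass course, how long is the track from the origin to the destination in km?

8058 km

Δψ = ln[tan(π/4+φ₂/2)/tan(π/4+φ₁/2)] = -1.4088;  Δφ = -1.2339 rad,  Δλ = -0.3194 rad
q = Δφ/Δψ = 0.8759
d = R·√(Δφ² + q²Δλ²) = 6369·1.26526 = 8058 km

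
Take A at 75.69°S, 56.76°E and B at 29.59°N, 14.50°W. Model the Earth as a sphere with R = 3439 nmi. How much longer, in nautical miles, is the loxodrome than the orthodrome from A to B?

144 nmi

Great circle: cos σ = sin φ₁ sin φ₂ + cos φ₁ cos φ₂ cos Δλ,  σ = 1.9926 rad → d_gc = 6852.6 nmi
Rhumb line: Δψ = +2.6163, q = Δφ/Δψ = 0.7023, d_rh = R√(Δφ²+q²Δλ²) = 6996.8 nmi
Excess = 6996.8 − 6852.6 = 144.2 ≈ 144 nmi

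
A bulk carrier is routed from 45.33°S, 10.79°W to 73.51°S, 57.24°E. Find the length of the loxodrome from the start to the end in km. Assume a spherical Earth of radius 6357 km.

4740 km

Δψ = ln[tan(π/4+φ₂/2)/tan(π/4+φ₁/2)] = -1.0421;  Δφ = -0.4918 rad,  Δλ = +1.1873 rad
q = Δφ/Δψ = 0.4719
d = R·√(Δφ² + q²Δλ²) = 6357·0.74559 = 4740 km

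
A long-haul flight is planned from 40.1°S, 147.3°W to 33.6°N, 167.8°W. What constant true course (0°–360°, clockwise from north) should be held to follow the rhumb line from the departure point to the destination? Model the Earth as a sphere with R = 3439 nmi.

Meridional parts: M(φ₁)=-0.7652, M(φ₂)=+0.6233 → ΔM = +1.3884;  Δλ = -0.3578 rad
tan C = Δλ / ΔM = -0.2577 → C = 345.55°

345.5°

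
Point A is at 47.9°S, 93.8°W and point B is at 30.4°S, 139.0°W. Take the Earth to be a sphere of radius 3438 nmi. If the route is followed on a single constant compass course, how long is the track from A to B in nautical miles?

Rhumb course C = atan2(Δλ, Δψ) with Δψ = ln[tan(π/4+φ₂/2)/tan(π/4+φ₁/2)] = +0.3975, Δλ = -0.7889 → C = 296.74°
d = R·|Δφ| / |cos C| = 3438·0.30543 / 0.44996 = 2334 nmi

2334 nmi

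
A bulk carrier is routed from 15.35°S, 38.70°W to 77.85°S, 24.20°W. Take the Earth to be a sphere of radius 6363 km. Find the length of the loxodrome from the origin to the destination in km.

Rhumb course C = atan2(Δλ, Δψ) with Δψ = ln[tan(π/4+φ₂/2)/tan(π/4+φ₁/2)] = -1.9691, Δλ = +0.2531 → C = 172.68°
d = R·|Δφ| / |cos C| = 6363·1.09083 / 0.99184 = 6998 km

6998 km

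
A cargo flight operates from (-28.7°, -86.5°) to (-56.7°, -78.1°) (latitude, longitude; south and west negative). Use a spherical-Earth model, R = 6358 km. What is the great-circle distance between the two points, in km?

3176 km

Haversine: a = sin²(Δφ/2)+cos φ₁ cos φ₂ sin²(Δλ/2) = 0.06111;  σ = 2·atan2(√a,√(1−a))
σ = 28.624° → d = Rσ = 6358·0.49959 = 3176 km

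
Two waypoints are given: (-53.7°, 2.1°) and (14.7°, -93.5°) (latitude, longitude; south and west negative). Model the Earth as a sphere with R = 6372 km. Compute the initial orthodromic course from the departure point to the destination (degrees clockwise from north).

N = sin Δλ·cos φ₂ = -0.9627;  D = cos φ₁ sin φ₂ − sin φ₁ cos φ₂ cos Δλ = +0.0742
initial course = atan2(N, D) = 274.41°

274.4°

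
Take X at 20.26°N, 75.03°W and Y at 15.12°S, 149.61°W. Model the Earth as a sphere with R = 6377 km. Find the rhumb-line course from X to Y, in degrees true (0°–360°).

Δψ = ln[tan(π/4+φ₂/2)/tan(π/4+φ₁/2)] = -0.6282
Δλ = -1.3017 rad (taken the short way round)
course = atan2(Δλ, Δψ) = 244.24°

244.2°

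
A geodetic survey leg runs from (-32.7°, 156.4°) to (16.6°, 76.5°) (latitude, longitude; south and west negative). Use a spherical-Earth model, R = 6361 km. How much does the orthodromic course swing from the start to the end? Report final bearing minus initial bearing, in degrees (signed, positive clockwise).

Initial bearing θ₁ = atan2(sin Δλ cos φ₂, cos φ₁ sin φ₂ − sin φ₁ cos φ₂ cos Δλ) = 289.34°
Final bearing θ₂ = (initial bearing from the destination back to the start) + 180° = 304.05°
Δθ = θ₂ − θ₁ = +14.7°

+14.7°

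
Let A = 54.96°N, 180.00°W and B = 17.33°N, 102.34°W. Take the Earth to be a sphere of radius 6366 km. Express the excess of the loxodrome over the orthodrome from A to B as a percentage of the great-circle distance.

3.3%

Great circle: σ = 1.2014 rad → d_gc = Rσ = 7648.3 km
Rhumb: Δφ = -0.6568, Δλ = +1.3554, Δψ = -0.8458, q = Δφ/Δψ = 0.7765 → d_rh = R√(Δφ²+q²Δλ²) = 7897.4 km
Excess = (7897.4 − 7648.3) / 7648.3 = 249.1 / 7648.3 = 3.26% ≈ 3.3%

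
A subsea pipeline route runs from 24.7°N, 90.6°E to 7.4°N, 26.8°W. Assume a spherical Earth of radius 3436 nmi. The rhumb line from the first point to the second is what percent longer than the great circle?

Great circle: σ = 1.9399 rad → d_gc = Rσ = 6665.5 nmi
Rhumb: Δφ = -0.3019, Δλ = -2.0490, Δψ = -0.3156, q = Δφ/Δψ = 0.9568 → d_rh = R√(Δφ²+q²Δλ²) = 6815.4 nmi
Excess = (6815.4 − 6665.5) / 6665.5 = 149.9 / 6665.5 = 2.249% ≈ 2.2%

2.2%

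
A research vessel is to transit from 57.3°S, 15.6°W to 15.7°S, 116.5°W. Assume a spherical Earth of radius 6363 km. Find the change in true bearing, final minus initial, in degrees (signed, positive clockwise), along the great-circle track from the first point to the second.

+75.2°

Initial bearing θ₁ = atan2(sin Δλ cos φ₂, cos φ₁ sin φ₂ − sin φ₁ cos φ₂ cos Δλ) = 252.43°
Final bearing θ₂ = (initial bearing from the destination back to the start) + 180° = 327.66°
Δθ = θ₂ − θ₁ = +75.2°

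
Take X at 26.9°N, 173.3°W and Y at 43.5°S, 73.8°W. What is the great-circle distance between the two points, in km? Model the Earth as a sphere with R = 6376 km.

12766 km

cos σ = sin φ₁ sin φ₂ + cos φ₁ cos φ₂ cos Δλ
      = sin(26.90°)sin(-43.50°) + cos(26.90°)cos(-43.50°)cos(99.50°) = -0.4182
σ = 114.721° → d = Rσ = 6376·2.00226 = 12766 km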